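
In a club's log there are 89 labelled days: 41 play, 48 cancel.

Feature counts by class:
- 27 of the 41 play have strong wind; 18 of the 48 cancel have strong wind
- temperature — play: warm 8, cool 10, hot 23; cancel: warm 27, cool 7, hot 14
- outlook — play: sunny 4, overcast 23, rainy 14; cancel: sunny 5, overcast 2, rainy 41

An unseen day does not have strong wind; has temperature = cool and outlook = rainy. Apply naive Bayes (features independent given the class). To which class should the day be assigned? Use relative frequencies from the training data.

play: (41/89) × (14/41) × (10/41) × (14/41) ≈ 0.0131008
cancel: (48/89) × (30/48) × (7/48) × (41/48) ≈ 0.0419885
Highest score → cancel.

cancel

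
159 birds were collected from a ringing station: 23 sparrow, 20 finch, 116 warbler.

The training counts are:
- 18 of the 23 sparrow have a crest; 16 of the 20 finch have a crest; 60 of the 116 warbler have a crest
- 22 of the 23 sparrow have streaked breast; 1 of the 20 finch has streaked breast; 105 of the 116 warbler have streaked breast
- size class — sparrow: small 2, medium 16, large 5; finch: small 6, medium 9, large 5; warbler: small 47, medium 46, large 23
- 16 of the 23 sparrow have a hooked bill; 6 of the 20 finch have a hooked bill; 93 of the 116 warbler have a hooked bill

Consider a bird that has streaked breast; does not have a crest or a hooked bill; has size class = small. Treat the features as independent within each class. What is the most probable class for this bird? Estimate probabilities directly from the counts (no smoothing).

warbler

sparrow: (23/159) × (5/23) × (22/23) × (2/23) × (7/23) ≈ 0.00079605
finch: (20/159) × (4/20) × (1/20) × (6/20) × (14/20) ≈ 0.000264151
warbler: (116/159) × (56/116) × (105/116) × (47/116) × (23/116) ≈ 0.0256113
Highest score → warbler.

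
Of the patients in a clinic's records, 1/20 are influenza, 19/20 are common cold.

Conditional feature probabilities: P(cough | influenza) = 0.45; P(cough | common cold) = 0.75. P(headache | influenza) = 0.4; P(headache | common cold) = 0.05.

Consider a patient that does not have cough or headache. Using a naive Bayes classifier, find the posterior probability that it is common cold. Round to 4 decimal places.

influenza: 0.05 × (1−0.45) × (1−0.4) = 0.0165
common cold: 0.95 × (1−0.75) × (1−0.05) = 0.225625
P(common cold | x) = 0.225625 / 0.242125 ≈ 0.9319

0.9319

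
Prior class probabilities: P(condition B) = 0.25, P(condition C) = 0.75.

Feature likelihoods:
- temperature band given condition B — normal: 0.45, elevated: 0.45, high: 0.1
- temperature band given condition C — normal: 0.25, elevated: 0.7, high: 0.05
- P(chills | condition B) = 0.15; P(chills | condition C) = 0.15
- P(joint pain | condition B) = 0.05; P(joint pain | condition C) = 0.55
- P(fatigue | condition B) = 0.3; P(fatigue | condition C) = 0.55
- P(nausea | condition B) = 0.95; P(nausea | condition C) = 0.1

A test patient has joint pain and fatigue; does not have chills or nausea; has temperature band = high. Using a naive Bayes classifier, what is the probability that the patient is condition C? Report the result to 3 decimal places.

0.998

condition B: 0.25 × 0.1 × (1−0.15) × 0.05 × 0.3 × (1−0.95) = 0.0000159375
condition C: 0.75 × 0.05 × (1−0.15) × 0.55 × 0.55 × (1−0.1) = 0.00867796875
P(condition C | x) = 0.00867796875 / 0.00869390625 ≈ 0.998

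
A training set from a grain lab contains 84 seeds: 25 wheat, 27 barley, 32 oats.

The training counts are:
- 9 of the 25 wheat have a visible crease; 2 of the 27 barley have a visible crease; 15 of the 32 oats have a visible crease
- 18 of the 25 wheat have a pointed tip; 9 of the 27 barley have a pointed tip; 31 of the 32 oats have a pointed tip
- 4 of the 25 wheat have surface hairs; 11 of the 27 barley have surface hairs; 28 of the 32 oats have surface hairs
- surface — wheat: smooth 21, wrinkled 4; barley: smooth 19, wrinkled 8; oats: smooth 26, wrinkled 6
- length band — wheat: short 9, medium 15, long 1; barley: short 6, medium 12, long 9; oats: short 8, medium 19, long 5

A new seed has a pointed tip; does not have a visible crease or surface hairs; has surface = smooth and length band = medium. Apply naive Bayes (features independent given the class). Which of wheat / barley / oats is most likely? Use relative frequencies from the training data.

wheat

wheat: (25/84) × (16/25) × (18/25) × (21/25) × (21/25) × (15/25) = 0.0580608
barley: (27/84) × (25/27) × (9/27) × (16/27) × (19/27) × (12/27) ≈ 0.0183867
oats: (32/84) × (17/32) × (31/32) × (4/32) × (26/32) × (19/32) ≈ 0.0118227
Highest score → wheat.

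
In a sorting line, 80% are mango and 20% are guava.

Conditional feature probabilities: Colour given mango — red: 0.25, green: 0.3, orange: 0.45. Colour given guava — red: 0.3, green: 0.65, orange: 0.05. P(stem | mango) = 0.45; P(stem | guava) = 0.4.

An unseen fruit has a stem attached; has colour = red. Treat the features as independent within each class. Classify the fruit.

mango: 0.8 × 0.25 × 0.45 = 0.09
guava: 0.2 × 0.3 × 0.4 = 0.024
Highest score → mango.

mango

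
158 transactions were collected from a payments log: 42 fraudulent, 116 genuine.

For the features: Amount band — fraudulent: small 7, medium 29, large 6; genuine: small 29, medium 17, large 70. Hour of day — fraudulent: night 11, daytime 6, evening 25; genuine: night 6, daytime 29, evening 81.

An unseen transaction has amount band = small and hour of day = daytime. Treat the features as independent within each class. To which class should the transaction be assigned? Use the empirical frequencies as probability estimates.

fraudulent: (42/158) × (7/42) × (6/42) ≈ 0.00632911
genuine: (116/158) × (29/116) × (29/116) ≈ 0.0458861
Highest score → genuine.

genuine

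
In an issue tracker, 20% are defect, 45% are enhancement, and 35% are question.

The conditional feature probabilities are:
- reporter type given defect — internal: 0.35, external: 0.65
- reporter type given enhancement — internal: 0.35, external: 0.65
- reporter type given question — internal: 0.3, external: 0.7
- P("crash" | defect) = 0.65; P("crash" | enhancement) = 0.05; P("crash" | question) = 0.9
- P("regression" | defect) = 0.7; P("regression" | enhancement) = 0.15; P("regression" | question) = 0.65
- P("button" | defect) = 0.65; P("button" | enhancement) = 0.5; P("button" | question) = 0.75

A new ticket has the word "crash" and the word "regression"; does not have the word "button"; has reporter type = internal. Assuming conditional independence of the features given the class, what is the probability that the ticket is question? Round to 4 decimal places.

defect: 0.2 × 0.35 × 0.65 × 0.7 × (1−0.65) = 0.0111475
enhancement: 0.45 × 0.35 × 0.05 × 0.15 × (1−0.5) = 0.000590625
question: 0.35 × 0.3 × 0.9 × 0.65 × (1−0.75) = 0.01535625
P(question | x) = 0.01535625 / 0.027094375 ≈ 0.5668

0.5668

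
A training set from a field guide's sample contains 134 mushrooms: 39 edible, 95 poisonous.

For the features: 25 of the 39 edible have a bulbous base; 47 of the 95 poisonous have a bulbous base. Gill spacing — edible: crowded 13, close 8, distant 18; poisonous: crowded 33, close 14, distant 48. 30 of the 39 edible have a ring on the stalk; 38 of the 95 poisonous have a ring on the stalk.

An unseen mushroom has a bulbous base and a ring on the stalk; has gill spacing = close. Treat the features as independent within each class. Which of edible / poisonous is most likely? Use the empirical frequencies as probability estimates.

edible

edible: (39/134) × (25/39) × (8/39) × (30/39) ≈ 0.0294386
poisonous: (95/134) × (47/95) × (14/95) × (38/95) ≈ 0.0206756
Highest score → edible.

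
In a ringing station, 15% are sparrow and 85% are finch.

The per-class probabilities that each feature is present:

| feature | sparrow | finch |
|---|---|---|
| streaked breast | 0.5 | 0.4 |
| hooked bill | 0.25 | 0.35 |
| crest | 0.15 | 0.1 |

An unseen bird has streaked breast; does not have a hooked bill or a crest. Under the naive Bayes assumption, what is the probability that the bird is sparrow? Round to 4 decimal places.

0.1938

sparrow: 0.15 × 0.5 × (1−0.25) × (1−0.15) = 0.0478125
finch: 0.85 × 0.4 × (1−0.35) × (1−0.1) = 0.1989
P(sparrow | x) = 0.0478125 / 0.2467125 ≈ 0.1938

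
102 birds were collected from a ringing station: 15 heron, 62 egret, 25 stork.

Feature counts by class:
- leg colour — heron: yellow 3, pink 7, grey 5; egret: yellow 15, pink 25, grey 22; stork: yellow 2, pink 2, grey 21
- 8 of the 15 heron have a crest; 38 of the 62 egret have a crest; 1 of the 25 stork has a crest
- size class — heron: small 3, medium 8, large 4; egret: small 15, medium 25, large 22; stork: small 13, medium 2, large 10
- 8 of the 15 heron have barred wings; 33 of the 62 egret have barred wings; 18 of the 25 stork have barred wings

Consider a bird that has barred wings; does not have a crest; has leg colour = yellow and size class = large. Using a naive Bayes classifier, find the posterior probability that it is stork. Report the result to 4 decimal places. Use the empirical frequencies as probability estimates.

0.2991

heron: (15/102) × (3/15) × (7/15) × (4/15) × (8/15) ≈ 0.00195207
egret: (62/102) × (15/62) × (24/62) × (22/62) × (33/62) ≈ 0.0107514
stork: (25/102) × (2/25) × (24/25) × (10/25) × (18/25) ≈ 0.00542118
P(stork | x) = 0.00542118 / 0.01812465 ≈ 0.2991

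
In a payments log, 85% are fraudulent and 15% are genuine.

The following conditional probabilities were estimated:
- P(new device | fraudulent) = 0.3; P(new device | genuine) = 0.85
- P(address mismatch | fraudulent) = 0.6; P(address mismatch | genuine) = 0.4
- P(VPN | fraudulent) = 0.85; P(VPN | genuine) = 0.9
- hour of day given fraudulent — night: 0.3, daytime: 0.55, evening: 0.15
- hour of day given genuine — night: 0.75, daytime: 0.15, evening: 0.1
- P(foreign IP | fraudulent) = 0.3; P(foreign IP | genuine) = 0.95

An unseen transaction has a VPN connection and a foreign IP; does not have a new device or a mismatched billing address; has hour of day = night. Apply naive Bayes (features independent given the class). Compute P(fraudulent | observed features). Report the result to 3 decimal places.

0.678

fraudulent: 0.85 × (1−0.3) × (1−0.6) × 0.85 × 0.3 × 0.3 = 0.018207
genuine: 0.15 × (1−0.85) × (1−0.4) × 0.9 × 0.75 × 0.95 = 0.008656875
P(fraudulent | x) = 0.018207 / 0.026863875 ≈ 0.678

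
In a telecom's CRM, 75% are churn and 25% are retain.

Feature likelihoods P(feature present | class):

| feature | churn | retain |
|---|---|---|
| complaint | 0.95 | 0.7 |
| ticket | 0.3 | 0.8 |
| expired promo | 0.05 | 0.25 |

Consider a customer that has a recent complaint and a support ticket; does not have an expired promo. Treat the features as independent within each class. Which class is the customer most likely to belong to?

churn

churn: 0.75 × 0.95 × 0.3 × (1−0.05) = 0.2030625
retain: 0.25 × 0.7 × 0.8 × (1−0.25) = 0.105
Highest score → churn.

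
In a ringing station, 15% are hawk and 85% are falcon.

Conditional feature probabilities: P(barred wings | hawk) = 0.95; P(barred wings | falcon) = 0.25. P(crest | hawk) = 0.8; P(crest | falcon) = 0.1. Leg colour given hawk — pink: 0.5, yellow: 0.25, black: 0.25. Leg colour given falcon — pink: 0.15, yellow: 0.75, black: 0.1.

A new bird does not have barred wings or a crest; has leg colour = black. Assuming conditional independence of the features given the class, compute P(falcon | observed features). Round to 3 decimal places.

0.994

hawk: 0.15 × (1−0.95) × (1−0.8) × 0.25 = 0.000375
falcon: 0.85 × (1−0.25) × (1−0.1) × 0.1 = 0.057375
P(falcon | x) = 0.057375 / 0.05775 ≈ 0.994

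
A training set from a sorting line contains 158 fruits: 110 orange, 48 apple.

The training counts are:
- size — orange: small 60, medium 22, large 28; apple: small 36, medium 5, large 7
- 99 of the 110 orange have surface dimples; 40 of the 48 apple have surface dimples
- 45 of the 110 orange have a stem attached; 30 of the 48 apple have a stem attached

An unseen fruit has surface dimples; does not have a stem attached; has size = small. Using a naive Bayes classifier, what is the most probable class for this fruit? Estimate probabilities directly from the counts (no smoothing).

orange

orange: (110/158) × (60/110) × (99/110) × (65/110) ≈ 0.201956
apple: (48/158) × (36/48) × (40/48) × (18/48) ≈ 0.0712025
Highest score → orange.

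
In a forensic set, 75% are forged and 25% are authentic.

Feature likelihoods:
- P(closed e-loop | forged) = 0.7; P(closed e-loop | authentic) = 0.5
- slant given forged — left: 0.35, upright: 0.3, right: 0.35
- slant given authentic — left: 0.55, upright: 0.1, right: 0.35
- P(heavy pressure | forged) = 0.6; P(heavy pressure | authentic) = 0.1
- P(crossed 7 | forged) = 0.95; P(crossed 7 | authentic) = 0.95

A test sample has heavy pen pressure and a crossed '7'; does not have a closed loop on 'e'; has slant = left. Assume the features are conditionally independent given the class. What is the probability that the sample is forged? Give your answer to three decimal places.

forged: 0.75 × (1−0.7) × 0.35 × 0.6 × 0.95 = 0.0448875
authentic: 0.25 × (1−0.5) × 0.55 × 0.1 × 0.95 = 0.00653125
P(forged | x) = 0.0448875 / 0.05141875 ≈ 0.873

0.873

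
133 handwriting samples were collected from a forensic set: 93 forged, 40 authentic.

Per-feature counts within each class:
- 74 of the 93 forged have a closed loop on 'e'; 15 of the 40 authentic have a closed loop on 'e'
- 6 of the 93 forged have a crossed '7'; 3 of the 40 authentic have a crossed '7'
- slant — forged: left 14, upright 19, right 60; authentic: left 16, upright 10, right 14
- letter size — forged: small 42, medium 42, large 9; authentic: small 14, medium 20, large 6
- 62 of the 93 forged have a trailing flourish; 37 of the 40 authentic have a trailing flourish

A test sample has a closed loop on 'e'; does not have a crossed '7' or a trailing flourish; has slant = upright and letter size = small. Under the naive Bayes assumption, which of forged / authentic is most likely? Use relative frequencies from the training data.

forged: (93/133) × (74/93) × (87/93) × (19/93) × (42/93) × (31/93) ≈ 0.0160078
authentic: (40/133) × (15/40) × (37/40) × (10/40) × (14/40) × (3/40) ≈ 0.000684622
Highest score → forged.

forged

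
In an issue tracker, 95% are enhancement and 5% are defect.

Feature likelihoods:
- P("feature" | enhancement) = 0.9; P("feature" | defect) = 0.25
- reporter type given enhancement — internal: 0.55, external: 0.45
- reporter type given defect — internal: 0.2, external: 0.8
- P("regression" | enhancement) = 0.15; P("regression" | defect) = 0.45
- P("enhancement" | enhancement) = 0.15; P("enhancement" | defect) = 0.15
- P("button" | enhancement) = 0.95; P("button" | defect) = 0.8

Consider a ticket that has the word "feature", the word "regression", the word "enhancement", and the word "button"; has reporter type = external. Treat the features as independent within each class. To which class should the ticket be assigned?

enhancement: 0.95 × 0.9 × 0.45 × 0.15 × 0.15 × 0.95 = 0.00822403125
defect: 0.05 × 0.25 × 0.8 × 0.45 × 0.15 × 0.8 = 0.00054
Highest score → enhancement.

enhancement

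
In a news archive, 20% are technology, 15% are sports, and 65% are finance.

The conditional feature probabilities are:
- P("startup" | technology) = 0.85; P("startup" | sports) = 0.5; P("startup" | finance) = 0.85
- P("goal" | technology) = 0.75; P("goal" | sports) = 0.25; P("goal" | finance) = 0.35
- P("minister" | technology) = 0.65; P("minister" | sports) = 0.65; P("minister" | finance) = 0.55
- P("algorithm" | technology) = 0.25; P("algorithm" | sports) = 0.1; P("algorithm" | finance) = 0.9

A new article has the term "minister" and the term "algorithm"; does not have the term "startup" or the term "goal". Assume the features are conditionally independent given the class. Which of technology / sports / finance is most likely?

technology: 0.2 × (1−0.85) × (1−0.75) × 0.65 × 0.25 = 0.00121875
sports: 0.15 × (1−0.5) × (1−0.25) × 0.65 × 0.1 = 0.00365625
finance: 0.65 × (1−0.85) × (1−0.35) × 0.55 × 0.9 = 0.031370625
Highest score → finance.

finance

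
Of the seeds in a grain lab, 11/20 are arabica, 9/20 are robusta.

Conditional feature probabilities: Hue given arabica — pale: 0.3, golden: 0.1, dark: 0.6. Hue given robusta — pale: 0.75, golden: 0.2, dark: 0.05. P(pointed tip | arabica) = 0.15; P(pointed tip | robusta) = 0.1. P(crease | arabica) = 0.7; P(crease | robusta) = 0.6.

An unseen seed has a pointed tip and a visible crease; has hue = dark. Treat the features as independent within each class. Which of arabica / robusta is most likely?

arabica

arabica: 0.55 × 0.6 × 0.15 × 0.7 = 0.03465
robusta: 0.45 × 0.05 × 0.1 × 0.6 = 0.00135
Highest score → arabica.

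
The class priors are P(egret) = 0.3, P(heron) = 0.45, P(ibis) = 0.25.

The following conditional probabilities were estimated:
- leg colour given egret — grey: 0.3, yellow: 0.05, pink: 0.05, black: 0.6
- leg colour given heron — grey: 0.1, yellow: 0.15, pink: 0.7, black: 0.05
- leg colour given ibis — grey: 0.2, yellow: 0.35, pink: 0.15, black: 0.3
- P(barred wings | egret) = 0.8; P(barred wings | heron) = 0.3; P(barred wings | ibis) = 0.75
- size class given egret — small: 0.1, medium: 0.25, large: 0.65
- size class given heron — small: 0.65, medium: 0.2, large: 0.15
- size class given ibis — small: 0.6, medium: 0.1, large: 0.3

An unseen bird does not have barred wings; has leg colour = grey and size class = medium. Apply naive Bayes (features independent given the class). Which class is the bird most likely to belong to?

egret: 0.3 × 0.3 × (1−0.8) × 0.25 = 0.0045
heron: 0.45 × 0.1 × (1−0.3) × 0.2 = 0.0063
ibis: 0.25 × 0.2 × (1−0.75) × 0.1 = 0.00125
Highest score → heron.

heron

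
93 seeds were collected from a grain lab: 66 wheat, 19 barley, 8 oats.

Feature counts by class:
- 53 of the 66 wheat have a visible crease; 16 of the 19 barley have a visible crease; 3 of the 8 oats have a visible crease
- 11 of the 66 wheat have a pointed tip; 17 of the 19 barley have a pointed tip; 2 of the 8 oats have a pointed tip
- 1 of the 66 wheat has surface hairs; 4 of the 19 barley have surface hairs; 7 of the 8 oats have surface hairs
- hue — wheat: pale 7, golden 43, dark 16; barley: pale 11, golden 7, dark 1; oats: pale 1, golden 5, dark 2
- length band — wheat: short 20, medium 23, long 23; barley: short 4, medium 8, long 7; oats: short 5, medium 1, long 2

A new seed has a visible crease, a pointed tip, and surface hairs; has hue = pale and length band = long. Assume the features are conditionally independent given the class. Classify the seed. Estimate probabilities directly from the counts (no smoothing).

wheat: (66/93) × (53/66) × (11/66) × (1/66) × (7/66) × (23/66) ≈ 0.0000531907
barley: (19/93) × (16/19) × (17/19) × (4/19) × (11/19) × (7/19) ≈ 0.0069123
oats: (8/93) × (3/8) × (2/8) × (7/8) × (1/8) × (2/8) ≈ 0.000220514
Highest score → barley.

barley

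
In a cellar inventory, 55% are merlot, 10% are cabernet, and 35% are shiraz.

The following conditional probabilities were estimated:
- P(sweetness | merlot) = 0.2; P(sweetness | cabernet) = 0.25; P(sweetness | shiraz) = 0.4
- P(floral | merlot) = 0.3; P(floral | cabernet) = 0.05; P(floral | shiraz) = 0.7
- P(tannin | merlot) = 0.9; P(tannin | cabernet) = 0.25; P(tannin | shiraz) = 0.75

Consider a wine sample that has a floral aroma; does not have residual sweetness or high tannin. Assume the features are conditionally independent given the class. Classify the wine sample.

merlot: 0.55 × (1−0.2) × 0.3 × (1−0.9) = 0.0132
cabernet: 0.1 × (1−0.25) × 0.05 × (1−0.25) = 0.0028125
shiraz: 0.35 × (1−0.4) × 0.7 × (1−0.75) = 0.03675
Highest score → shiraz.

shiraz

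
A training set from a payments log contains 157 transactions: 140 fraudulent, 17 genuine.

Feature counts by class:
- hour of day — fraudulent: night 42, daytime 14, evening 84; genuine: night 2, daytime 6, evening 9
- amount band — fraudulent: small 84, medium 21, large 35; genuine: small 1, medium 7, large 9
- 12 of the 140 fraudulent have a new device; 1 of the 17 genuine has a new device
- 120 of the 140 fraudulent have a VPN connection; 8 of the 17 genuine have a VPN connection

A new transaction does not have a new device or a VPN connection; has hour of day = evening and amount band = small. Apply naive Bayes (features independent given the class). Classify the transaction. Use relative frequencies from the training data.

fraudulent

fraudulent: (140/157) × (84/140) × (84/140) × (128/140) × (20/140) ≈ 0.041929
genuine: (17/157) × (9/17) × (1/17) × (16/17) × (9/17) ≈ 0.00168019
Highest score → fraudulent.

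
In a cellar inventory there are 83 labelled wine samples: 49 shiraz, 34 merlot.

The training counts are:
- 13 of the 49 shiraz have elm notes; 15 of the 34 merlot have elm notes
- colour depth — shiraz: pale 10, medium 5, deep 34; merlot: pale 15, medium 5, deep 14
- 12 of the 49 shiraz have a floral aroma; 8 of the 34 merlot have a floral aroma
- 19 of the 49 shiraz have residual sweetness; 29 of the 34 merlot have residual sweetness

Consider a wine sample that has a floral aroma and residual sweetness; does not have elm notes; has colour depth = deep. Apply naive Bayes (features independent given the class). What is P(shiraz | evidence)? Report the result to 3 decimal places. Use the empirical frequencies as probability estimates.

0.602

shiraz: (49/83) × (36/49) × (34/49) × (12/49) × (19/49) ≈ 0.0285792
merlot: (34/83) × (19/34) × (14/34) × (8/34) × (29/34) ≈ 0.0189171
P(shiraz | x) = 0.0285792 / 0.0474963 ≈ 0.602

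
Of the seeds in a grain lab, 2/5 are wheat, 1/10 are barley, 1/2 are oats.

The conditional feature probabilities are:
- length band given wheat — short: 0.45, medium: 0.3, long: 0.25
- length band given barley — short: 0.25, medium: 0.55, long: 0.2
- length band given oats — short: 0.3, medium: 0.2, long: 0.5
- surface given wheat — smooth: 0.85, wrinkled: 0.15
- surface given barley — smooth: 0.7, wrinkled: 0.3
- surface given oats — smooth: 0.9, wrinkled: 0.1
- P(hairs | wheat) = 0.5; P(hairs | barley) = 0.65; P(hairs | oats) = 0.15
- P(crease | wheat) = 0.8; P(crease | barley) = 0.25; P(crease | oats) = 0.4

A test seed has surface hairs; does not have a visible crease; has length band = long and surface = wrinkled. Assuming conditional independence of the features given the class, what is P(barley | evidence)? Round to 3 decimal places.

wheat: 0.4 × 0.25 × 0.15 × 0.5 × (1−0.8) = 0.0015
barley: 0.1 × 0.2 × 0.3 × 0.65 × (1−0.25) = 0.002925
oats: 0.5 × 0.5 × 0.1 × 0.15 × (1−0.4) = 0.00225
P(barley | x) = 0.002925 / 0.006675 ≈ 0.438

0.438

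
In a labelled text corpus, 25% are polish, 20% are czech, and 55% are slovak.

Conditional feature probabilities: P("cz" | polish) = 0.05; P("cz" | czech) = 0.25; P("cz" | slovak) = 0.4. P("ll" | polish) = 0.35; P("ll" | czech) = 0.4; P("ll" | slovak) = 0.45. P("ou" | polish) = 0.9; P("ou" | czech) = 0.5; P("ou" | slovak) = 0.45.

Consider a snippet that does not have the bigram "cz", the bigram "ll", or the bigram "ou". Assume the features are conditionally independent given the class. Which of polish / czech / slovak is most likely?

polish: 0.25 × (1−0.05) × (1−0.35) × (1−0.9) = 0.0154375
czech: 0.2 × (1−0.25) × (1−0.4) × (1−0.5) = 0.045
slovak: 0.55 × (1−0.4) × (1−0.45) × (1−0.45) = 0.099825
Highest score → slovak.

slovak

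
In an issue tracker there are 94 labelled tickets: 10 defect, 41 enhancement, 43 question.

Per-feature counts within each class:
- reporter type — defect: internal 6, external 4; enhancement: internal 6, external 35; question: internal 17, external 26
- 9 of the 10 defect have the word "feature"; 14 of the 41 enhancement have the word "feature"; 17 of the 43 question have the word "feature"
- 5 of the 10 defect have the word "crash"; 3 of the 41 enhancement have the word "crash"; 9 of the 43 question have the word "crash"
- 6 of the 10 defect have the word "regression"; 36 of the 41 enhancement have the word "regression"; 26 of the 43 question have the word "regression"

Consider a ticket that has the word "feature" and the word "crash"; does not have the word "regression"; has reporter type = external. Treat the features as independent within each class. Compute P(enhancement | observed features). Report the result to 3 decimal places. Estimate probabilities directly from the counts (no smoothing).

0.064

defect: (10/94) × (4/10) × (9/10) × (5/10) × (4/10) ≈ 0.00765957
enhancement: (41/94) × (35/41) × (14/41) × (3/41) × (5/41) ≈ 0.00113451
question: (43/94) × (26/43) × (17/43) × (9/43) × (17/43) ≈ 0.00904858
P(enhancement | x) = 0.00113451 / 0.01784266 ≈ 0.064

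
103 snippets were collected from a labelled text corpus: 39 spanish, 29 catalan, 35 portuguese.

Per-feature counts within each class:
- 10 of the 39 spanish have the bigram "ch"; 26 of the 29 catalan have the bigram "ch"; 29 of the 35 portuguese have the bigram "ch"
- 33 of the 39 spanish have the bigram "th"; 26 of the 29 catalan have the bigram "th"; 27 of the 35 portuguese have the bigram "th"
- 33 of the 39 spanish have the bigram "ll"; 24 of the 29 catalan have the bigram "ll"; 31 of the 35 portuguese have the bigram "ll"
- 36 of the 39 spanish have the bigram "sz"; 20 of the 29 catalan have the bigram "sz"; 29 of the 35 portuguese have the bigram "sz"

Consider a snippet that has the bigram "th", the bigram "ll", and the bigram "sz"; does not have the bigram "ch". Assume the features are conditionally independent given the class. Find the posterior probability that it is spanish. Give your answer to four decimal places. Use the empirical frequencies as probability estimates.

0.7953

spanish: (39/103) × (29/39) × (33/39) × (33/39) × (36/39) ≈ 0.186079
catalan: (29/103) × (3/29) × (26/29) × (24/29) × (20/29) ≈ 0.0149041
portuguese: (35/103) × (6/35) × (27/35) × (31/35) × (29/35) ≈ 0.0329787
P(spanish | x) = 0.186079 / 0.2339618 ≈ 0.7953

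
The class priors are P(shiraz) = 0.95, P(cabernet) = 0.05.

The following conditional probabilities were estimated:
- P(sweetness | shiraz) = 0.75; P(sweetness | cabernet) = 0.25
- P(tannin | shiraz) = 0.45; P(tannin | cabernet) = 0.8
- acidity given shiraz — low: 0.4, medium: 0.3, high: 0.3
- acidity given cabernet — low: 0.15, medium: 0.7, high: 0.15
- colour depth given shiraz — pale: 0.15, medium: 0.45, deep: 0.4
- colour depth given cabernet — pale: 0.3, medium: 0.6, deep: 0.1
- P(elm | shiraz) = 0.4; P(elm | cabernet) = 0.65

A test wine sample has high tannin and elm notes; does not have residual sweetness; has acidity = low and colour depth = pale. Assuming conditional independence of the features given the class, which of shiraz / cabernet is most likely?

shiraz

shiraz: 0.95 × (1−0.75) × 0.45 × 0.4 × 0.15 × 0.4 = 0.002565
cabernet: 0.05 × (1−0.25) × 0.8 × 0.15 × 0.3 × 0.65 = 0.0008775
Highest score → shiraz.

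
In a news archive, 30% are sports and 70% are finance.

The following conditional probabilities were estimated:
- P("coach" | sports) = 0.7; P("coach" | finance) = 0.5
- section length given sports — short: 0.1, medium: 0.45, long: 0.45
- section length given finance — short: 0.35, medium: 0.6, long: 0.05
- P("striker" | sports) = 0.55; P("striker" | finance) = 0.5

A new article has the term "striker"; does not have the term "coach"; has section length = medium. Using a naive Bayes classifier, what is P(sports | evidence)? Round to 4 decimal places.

0.1750

sports: 0.3 × (1−0.7) × 0.45 × 0.55 = 0.022275
finance: 0.7 × (1−0.5) × 0.6 × 0.5 = 0.105
P(sports | x) = 0.022275 / 0.127275 ≈ 0.1750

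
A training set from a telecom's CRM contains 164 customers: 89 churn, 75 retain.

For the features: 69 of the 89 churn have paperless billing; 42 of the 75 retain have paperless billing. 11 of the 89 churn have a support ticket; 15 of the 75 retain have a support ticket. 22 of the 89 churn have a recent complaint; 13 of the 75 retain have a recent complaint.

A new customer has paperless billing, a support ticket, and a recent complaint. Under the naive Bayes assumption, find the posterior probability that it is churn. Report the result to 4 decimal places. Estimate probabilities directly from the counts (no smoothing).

0.5915

churn: (89/164) × (69/89) × (11/89) × (22/89) ≈ 0.0128541
retain: (75/164) × (42/75) × (15/75) × (13/75) ≈ 0.00887805
P(churn | x) = 0.0128541 / 0.02173215 ≈ 0.5915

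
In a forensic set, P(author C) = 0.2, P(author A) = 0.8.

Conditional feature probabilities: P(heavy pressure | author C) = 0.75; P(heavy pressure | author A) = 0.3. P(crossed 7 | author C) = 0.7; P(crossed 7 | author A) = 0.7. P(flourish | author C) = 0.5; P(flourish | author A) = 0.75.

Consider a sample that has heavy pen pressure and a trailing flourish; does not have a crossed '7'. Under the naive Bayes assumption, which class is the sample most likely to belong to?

author A

author C: 0.2 × 0.75 × (1−0.7) × 0.5 = 0.0225
author A: 0.8 × 0.3 × (1−0.7) × 0.75 = 0.054
Highest score → author A.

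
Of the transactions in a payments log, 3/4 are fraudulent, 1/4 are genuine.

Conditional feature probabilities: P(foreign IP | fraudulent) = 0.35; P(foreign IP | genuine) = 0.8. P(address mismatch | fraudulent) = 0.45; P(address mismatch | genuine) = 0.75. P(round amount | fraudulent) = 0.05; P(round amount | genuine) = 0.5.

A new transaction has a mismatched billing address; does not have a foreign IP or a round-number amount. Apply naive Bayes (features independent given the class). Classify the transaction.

fraudulent: 0.75 × (1−0.35) × 0.45 × (1−0.05) = 0.20840625
genuine: 0.25 × (1−0.8) × 0.75 × (1−0.5) = 0.01875
Highest score → fraudulent.

fraudulent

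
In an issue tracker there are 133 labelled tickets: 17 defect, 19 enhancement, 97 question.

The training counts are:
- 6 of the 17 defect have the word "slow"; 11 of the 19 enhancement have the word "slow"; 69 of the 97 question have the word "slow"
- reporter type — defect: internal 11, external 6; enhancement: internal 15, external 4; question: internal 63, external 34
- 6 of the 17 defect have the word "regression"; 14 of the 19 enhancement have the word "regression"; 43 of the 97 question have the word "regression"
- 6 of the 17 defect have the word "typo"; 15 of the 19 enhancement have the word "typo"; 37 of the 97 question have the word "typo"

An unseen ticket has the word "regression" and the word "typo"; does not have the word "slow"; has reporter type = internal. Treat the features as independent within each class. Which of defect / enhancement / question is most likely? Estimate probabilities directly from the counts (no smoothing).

defect: (17/133) × (11/17) × (11/17) × (6/17) × (6/17) ≈ 0.00666637
enhancement: (19/133) × (8/19) × (15/19) × (14/19) × (15/19) ≈ 0.0276241
question: (97/133) × (28/97) × (63/97) × (43/97) × (37/97) ≈ 0.0231207
Highest score → enhancement.

enhancement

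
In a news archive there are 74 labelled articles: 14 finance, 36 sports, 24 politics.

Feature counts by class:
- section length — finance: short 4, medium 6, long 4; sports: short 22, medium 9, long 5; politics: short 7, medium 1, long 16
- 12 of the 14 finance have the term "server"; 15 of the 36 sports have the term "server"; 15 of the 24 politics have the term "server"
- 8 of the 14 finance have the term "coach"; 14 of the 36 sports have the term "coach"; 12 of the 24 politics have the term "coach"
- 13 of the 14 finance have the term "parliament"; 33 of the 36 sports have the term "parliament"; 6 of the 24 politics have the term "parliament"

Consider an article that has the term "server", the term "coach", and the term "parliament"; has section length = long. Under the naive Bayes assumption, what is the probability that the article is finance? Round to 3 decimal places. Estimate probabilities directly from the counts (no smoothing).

0.477

finance: (14/74) × (4/14) × (12/14) × (8/14) × (13/14) ≈ 0.0245844
sports: (36/74) × (5/36) × (15/36) × (14/36) × (33/36) ≈ 0.0100361
politics: (24/74) × (16/24) × (15/24) × (12/24) × (6/24) ≈ 0.0168919
P(finance | x) = 0.0245844 / 0.0515124 ≈ 0.477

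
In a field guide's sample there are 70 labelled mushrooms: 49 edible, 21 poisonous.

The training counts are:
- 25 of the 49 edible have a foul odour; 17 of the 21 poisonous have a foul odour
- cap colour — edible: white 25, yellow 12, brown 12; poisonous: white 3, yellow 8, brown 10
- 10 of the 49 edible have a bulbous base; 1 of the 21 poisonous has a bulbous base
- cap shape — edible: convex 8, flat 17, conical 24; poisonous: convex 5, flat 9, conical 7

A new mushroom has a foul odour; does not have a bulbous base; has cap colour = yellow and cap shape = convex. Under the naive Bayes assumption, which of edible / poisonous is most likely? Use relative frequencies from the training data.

poisonous

edible: (49/70) × (25/49) × (12/49) × (39/49) × (8/49) ≈ 0.0113655
poisonous: (21/70) × (17/21) × (8/21) × (20/21) × (5/21) ≈ 0.0209789
Highest score → poisonous.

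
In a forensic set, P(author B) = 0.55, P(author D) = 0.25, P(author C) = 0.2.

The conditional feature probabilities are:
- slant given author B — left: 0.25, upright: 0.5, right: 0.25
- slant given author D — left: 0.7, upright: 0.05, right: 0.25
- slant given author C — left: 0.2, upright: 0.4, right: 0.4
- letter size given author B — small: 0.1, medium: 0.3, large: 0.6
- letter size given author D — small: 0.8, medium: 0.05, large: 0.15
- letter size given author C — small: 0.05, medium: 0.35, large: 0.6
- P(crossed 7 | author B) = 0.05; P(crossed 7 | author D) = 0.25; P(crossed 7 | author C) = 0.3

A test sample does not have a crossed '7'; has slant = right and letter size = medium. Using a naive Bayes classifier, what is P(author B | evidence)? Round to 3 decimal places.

author B: 0.55 × 0.25 × 0.3 × (1−0.05) = 0.0391875
author D: 0.25 × 0.25 × 0.05 × (1−0.25) = 0.00234375
author C: 0.2 × 0.4 × 0.35 × (1−0.3) = 0.0196
P(author B | x) = 0.0391875 / 0.06113125 ≈ 0.641

0.641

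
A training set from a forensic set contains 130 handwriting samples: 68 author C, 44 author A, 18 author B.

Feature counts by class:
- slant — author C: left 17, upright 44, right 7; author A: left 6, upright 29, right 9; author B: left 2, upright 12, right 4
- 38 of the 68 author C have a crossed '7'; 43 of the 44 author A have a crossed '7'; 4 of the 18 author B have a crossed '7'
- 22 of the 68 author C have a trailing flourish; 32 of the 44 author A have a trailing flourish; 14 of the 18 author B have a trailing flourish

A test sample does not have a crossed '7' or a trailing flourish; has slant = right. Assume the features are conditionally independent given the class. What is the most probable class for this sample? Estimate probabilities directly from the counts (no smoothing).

author C

author C: (68/130) × (7/68) × (30/68) × (46/68) ≈ 0.01607
author A: (44/130) × (9/44) × (1/44) × (12/44) ≈ 0.000429116
author B: (18/130) × (4/18) × (14/18) × (4/18) ≈ 0.00531814
Highest score → author C.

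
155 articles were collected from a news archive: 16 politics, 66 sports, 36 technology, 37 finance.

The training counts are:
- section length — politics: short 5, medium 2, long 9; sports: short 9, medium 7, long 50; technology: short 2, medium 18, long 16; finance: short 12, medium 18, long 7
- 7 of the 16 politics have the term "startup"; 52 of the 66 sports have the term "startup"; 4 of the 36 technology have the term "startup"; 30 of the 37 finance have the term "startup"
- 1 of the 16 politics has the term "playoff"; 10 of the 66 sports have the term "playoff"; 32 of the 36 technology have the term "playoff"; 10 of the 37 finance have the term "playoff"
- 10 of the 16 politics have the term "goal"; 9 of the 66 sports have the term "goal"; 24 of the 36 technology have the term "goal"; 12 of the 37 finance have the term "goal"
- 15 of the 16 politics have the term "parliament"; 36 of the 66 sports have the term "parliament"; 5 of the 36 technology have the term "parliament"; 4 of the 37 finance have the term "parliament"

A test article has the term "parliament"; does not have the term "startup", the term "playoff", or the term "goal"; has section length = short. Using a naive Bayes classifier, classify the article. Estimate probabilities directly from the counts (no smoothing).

politics: (16/155) × (5/16) × (9/16) × (15/16) × (6/16) × (15/16) ≈ 0.00598046
sports: (66/155) × (9/66) × (14/66) × (56/66) × (57/66) × (36/66) ≈ 0.00492298
technology: (36/155) × (2/36) × (32/36) × (4/36) × (12/36) × (5/36) ≈ 0.0000589997
finance: (37/155) × (12/37) × (7/37) × (27/37) × (25/37) × (4/37) ≈ 0.000780736
Highest score → politics.

politics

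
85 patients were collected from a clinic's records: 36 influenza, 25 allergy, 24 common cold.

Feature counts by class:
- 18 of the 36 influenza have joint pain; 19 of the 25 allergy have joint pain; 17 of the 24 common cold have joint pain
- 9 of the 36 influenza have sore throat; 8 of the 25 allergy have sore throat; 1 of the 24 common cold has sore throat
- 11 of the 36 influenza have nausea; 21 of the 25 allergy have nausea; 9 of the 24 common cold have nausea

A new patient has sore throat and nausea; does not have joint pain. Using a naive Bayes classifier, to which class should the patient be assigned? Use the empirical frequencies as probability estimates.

influenza: (36/85) × (18/36) × (9/36) × (11/36) ≈ 0.0161765
allergy: (25/85) × (6/25) × (8/25) × (21/25) ≈ 0.0189741
common cold: (24/85) × (7/24) × (1/24) × (9/24) ≈ 0.00128676
Highest score → allergy.

allergy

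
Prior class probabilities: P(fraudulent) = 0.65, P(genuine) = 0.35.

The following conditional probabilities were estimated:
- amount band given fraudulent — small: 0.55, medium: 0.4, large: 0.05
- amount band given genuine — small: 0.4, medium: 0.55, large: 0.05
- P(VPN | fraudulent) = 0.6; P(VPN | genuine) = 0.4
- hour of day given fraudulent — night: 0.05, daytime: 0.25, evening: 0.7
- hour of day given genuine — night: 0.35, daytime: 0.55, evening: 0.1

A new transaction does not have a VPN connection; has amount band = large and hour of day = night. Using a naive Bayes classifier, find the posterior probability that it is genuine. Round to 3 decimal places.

0.850

fraudulent: 0.65 × 0.05 × (1−0.6) × 0.05 = 0.00065
genuine: 0.35 × 0.05 × (1−0.4) × 0.35 = 0.003675
P(genuine | x) = 0.003675 / 0.004325 ≈ 0.850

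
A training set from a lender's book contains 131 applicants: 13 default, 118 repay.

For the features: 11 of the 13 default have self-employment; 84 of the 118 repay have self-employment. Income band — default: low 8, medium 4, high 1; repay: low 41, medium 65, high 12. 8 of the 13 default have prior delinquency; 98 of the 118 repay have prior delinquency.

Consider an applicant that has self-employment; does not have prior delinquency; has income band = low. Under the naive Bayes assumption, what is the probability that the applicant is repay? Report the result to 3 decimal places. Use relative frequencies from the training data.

0.655

default: (13/131) × (11/13) × (8/13) × (5/13) ≈ 0.0198744
repay: (118/131) × (84/118) × (41/118) × (20/118) ≈ 0.0377622
P(repay | x) = 0.0377622 / 0.0576366 ≈ 0.655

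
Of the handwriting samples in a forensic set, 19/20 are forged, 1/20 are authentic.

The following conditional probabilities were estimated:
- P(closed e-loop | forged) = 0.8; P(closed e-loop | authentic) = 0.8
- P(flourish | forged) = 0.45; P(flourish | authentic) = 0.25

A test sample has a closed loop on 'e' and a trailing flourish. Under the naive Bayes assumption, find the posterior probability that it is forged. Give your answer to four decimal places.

forged: 0.95 × 0.8 × 0.45 = 0.342
authentic: 0.05 × 0.8 × 0.25 = 0.01
P(forged | x) = 0.342 / 0.352 ≈ 0.9716

0.9716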